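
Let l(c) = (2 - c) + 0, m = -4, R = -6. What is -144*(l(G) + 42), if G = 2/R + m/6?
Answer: -6480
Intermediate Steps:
G = -1 (G = 2/(-6) - 4/6 = 2*(-⅙) - 4*⅙ = -⅓ - ⅔ = -1)
l(c) = 2 - c
-144*(l(G) + 42) = -144*((2 - 1*(-1)) + 42) = -144*((2 + 1) + 42) = -144*(3 + 42) = -144*45 = -6480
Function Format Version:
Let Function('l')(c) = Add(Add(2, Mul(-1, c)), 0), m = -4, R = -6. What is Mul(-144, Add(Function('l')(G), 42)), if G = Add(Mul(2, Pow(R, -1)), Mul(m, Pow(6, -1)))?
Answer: -6480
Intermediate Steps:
G = -1 (G = Add(Mul(2, Pow(-6, -1)), Mul(-4, Pow(6, -1))) = Add(Mul(2, Rational(-1, 6)), Mul(-4, Rational(1, 6))) = Add(Rational(-1, 3), Rational(-2, 3)) = -1)
Function('l')(c) = Add(2, Mul(-1, c))
Mul(-144, Add(Function('l')(G), 42)) = Mul(-144, Add(Add(2, Mul(-1, -1)), 42)) = Mul(-144, Add(Add(2, 1), 42)) = Mul(-144, Add(3, 42)) = Mul(-144, 45) = -6480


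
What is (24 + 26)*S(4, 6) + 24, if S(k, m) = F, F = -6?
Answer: -276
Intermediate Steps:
S(k, m) = -6
(24 + 26)*S(4, 6) + 24 = (24 + 26)*(-6) + 24 = 50*(-6) + 24 = -300 + 24 = -276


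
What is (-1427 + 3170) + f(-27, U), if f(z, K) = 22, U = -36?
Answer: 1765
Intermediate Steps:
(-1427 + 3170) + f(-27, U) = (-1427 + 3170) + 22 = 1743 + 22 = 1765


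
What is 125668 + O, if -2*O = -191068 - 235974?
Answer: 339189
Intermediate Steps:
O = 213521 (O = -(-191068 - 235974)/2 = -1/2*(-427042) = 213521)
125668 + O = 125668 + 213521 = 339189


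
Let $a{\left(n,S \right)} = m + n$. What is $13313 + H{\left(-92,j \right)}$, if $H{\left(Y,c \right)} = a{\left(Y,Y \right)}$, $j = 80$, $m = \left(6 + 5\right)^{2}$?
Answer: $13342$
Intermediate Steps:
$m = 121$ ($m = 11^{2} = 121$)
$a{\left(n,S \right)} = 121 + n$
$H{\left(Y,c \right)} = 121 + Y$
$13313 + H{\left(-92,j \right)} = 13313 + \left(121 - 92\right) = 13313 + 29 = 13342$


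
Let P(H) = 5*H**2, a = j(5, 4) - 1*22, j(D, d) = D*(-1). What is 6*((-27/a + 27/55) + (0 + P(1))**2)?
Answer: 8742/55 ≈ 158.95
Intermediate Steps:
j(D, d) = -D
a = -27 (a = -1*5 - 1*22 = -5 - 22 = -27)
6*((-27/a + 27/55) + (0 + P(1))**2) = 6*((-27/(-27) + 27/55) + (0 + 5*1**2)**2) = 6*((-27*(-1/27) + 27*(1/55)) + (0 + 5*1)**2) = 6*((1 + 27/55) + (0 + 5)**2) = 6*(82/55 + 5**2) = 6*(82/55 + 25) = 6*(1457/55) = 8742/55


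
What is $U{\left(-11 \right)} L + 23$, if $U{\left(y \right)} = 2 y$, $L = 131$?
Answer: $-2859$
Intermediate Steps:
$U{\left(-11 \right)} L + 23 = 2 \left(-11\right) 131 + 23 = \left(-22\right) 131 + 23 = -2882 + 23 = -2859$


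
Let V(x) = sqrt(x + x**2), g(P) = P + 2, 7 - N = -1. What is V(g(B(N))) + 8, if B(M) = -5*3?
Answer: 8 + 2*sqrt(39) ≈ 20.490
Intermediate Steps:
N = 8 (N = 7 - 1*(-1) = 7 + 1 = 8)
B(M) = -15
g(P) = 2 + P
V(g(B(N))) + 8 = sqrt((2 - 15)*(1 + (2 - 15))) + 8 = sqrt(-13*(1 - 13)) + 8 = sqrt(-13*(-12)) + 8 = sqrt(156) + 8 = 2*sqrt(39) + 8 = 8 + 2*sqrt(39)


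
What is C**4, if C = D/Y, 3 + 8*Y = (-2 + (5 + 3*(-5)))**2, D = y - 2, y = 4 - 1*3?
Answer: 4096/395254161 ≈ 1.0363e-5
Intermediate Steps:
y = 1 (y = 4 - 3 = 1)
D = -1 (D = 1 - 2 = -1)
Y = 141/8 (Y = -3/8 + (-2 + (5 + 3*(-5)))**2/8 = -3/8 + (-2 + (5 - 15))**2/8 = -3/8 + (-2 - 10)**2/8 = -3/8 + (1/8)*(-12)**2 = -3/8 + (1/8)*144 = -3/8 + 18 = 141/8 ≈ 17.625)
C = -8/141 (C = -1/141/8 = -1*8/141 = -8/141 ≈ -0.056738)
C**4 = (-8/141)**4 = 4096/395254161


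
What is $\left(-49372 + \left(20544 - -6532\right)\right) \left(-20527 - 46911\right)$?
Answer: $1503597648$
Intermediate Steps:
$\left(-49372 + \left(20544 - -6532\right)\right) \left(-20527 - 46911\right) = \left(-49372 + \left(20544 + 6532\right)\right) \left(-67438\right) = \left(-49372 + 27076\right) \left(-67438\right) = \left(-22296\right) \left(-67438\right) = 1503597648$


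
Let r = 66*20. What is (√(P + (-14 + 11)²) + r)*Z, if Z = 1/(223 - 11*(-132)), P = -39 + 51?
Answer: 264/335 + √21/1675 ≈ 0.79080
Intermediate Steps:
P = 12
Z = 1/1675 (Z = 1/(223 + 1452) = 1/1675 ≈ 0.00059702)
r = 1320
(√(P + (-14 + 11)²) + r)*Z = (√(12 + (-14 + 11)²) + 1320)*(1/1675) = (√(12 + (-3)²) + 1320)*(1/1675) = (√(12 + 9) + 1320)*(1/1675) = (√21 + 1320)*(1/1675) = (1320 + √21)*(1/1675) = 264/335 + √21/1675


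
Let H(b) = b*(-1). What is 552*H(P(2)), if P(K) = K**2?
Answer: -2208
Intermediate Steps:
H(b) = -b
552*H(P(2)) = 552*(-1*2**2) = 552*(-1*4) = 552*(-4) = -2208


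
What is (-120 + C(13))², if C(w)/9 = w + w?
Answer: 12996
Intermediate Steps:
C(w) = 18*w (C(w) = 9*(w + w) = 9*(2*w) = 18*w)
(-120 + C(13))² = (-120 + 18*13)² = (-120 + 234)² = 114² = 12996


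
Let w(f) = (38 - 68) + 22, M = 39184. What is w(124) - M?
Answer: -39192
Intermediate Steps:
w(f) = -8 (w(f) = -30 + 22 = -8)
w(124) - M = -8 - 1*39184 = -8 - 39184 = -39192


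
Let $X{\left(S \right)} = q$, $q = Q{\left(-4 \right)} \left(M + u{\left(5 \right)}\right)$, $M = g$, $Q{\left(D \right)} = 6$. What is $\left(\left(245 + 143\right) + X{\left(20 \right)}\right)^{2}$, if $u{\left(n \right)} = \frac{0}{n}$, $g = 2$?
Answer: $160000$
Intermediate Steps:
$M = 2$
$u{\left(n \right)} = 0$
$q = 12$ ($q = 6 \left(2 + 0\right) = 6 \cdot 2 = 12$)
$X{\left(S \right)} = 12$
$\left(\left(245 + 143\right) + X{\left(20 \right)}\right)^{2} = \left(\left(245 + 143\right) + 12\right)^{2} = \left(388 + 12\right)^{2} = 400^{2} = 160000$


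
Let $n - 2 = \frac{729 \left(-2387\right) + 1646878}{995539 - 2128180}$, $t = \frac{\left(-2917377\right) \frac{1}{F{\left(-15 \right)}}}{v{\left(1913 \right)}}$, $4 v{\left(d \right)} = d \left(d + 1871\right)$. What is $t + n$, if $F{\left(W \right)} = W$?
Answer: $\frac{22442554908449}{10248690762090} \approx 2.1898$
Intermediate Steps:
$v{\left(d \right)} = \frac{d \left(1871 + d\right)}{4}$ ($v{\left(d \right)} = \frac{d \left(d + 1871\right)}{4} = \frac{d \left(1871 + d\right)}{4}$)
$t = \frac{972459}{9048490}$ ($t = \frac{\left(-2917377\right) \frac{1}{-15}}{\frac{1}{4} \cdot 1913 \left(1871 + 1913\right)} = \frac{\left(-2917377\right) \left(- \frac{1}{15}\right)}{\frac{1}{4} \cdot 1913 \cdot 3784} = \frac{972459}{5 \cdot 1809698} = \frac{972459}{5} \cdot \frac{1}{1809698} = \frac{972459}{9048490} \approx 0.10747$)
$n = \frac{2358527}{1132641}$ ($n = 2 + \frac{729 \left(-2387\right) + 1646878}{995539 - 2128180} = 2 + \frac{-1740123 + 1646878}{-1132641} = 2 - - \frac{93245}{1132641} = 2 + \frac{93245}{1132641} = \frac{2358527}{1132641} \approx 2.0823$)
$t + n = \frac{972459}{9048490} + \frac{2358527}{1132641} = \frac{22442554908449}{10248690762090}$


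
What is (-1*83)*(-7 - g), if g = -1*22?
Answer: -1245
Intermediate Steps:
g = -22
(-1*83)*(-7 - g) = (-1*83)*(-7 - 1*(-22)) = -83*(-7 + 22) = -83*15 = -1245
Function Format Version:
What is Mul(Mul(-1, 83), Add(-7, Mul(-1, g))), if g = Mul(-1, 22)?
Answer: -1245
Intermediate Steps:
g = -22
Mul(Mul(-1, 83), Add(-7, Mul(-1, g))) = Mul(Mul(-1, 83), Add(-7, Mul(-1, -22))) = Mul(-83, Add(-7, 22)) = Mul(-83, 15) = -1245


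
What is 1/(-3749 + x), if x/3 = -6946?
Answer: -1/24587 ≈ -4.0672e-5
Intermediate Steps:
x = -20838 (x = 3*(-6946) = -20838)
1/(-3749 + x) = 1/(-3749 - 20838) = 1/(-24587) = -1/24587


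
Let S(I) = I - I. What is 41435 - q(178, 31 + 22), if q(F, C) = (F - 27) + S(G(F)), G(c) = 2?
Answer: 41284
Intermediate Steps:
S(I) = 0
q(F, C) = -27 + F (q(F, C) = (F - 27) + 0 = (-27 + F) + 0 = -27 + F)
41435 - q(178, 31 + 22) = 41435 - (-27 + 178) = 41435 - 1*151 = 41435 - 151 = 41284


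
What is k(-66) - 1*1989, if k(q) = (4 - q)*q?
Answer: -6609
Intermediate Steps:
k(q) = q*(4 - q)
k(-66) - 1*1989 = -66*(4 - 1*(-66)) - 1*1989 = -66*(4 + 66) - 1989 = -66*70 - 1989 = -4620 - 1989 = -6609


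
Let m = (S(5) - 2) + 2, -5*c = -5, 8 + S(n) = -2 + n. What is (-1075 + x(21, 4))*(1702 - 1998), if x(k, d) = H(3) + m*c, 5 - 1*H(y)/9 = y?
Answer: 314352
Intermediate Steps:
S(n) = -10 + n (S(n) = -8 + (-2 + n) = -10 + n)
c = 1 (c = -⅕*(-5) = 1)
m = -5 (m = ((-10 + 5) - 2) + 2 = (-5 - 2) + 2 = -7 + 2 = -5)
H(y) = 45 - 9*y
x(k, d) = 13 (x(k, d) = (45 - 9*3) - 5*1 = (45 - 27) - 5 = 18 - 5 = 13)
(-1075 + x(21, 4))*(1702 - 1998) = (-1075 + 13)*(1702 - 1998) = -1062*(-296) = 314352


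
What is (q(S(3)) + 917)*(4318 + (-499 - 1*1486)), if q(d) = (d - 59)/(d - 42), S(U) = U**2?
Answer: 70715563/33 ≈ 2.1429e+6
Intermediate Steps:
q(d) = (-59 + d)/(-42 + d)
(q(S(3)) + 917)*(4318 + (-499 - 1*1486)) = ((-59 + 3**2)/(-42 + 3**2) + 917)*(4318 + (-499 - 1*1486)) = ((-59 + 9)/(-42 + 9) + 917)*(4318 + (-499 - 1486)) = (-50/(-33) + 917)*(4318 - 1985) = (-1/33*(-50) + 917)*2333 = (50/33 + 917)*2333 = (30311/33)*2333 = 70715563/33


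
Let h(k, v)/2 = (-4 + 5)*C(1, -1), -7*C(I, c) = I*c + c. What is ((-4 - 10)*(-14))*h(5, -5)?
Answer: 112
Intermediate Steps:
C(I, c) = -c/7 - I*c/7 (C(I, c) = -(I*c + c)/7 = -(c + I*c)/7 = -c/7 - I*c/7)
h(k, v) = 4/7 (h(k, v) = 2*((-4 + 5)*(-1/7*(-1)*(1 + 1))) = 2*(1*(-1/7*(-1)*2)) = 2*(1*(2/7)) = 2*(2/7) = 4/7)
((-4 - 10)*(-14))*h(5, -5) = ((-4 - 10)*(-14))*(4/7) = -14*(-14)*(4/7) = 196*(4/7) = 112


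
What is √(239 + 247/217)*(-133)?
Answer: -57*√1256430/31 ≈ -2061.0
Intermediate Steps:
√(239 + 247/217)*(-133) = √(52110/217)*(-133) = (3*√1256430/217)*(-133) = -57*√1256430/31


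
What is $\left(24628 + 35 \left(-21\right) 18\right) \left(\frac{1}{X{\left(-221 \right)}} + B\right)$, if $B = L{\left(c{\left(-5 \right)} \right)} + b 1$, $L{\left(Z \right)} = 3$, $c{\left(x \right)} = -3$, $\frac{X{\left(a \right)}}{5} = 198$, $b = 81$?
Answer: $\frac{473934539}{495} \approx 9.5744 \cdot 10^{5}$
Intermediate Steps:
$X{\left(a \right)} = 990$ ($X{\left(a \right)} = 5 \cdot 198 = 990$)
$B = 84$ ($B = 3 + 81 \cdot 1 = 3 + 81 = 84$)
$\left(24628 + 35 \left(-21\right) 18\right) \left(\frac{1}{X{\left(-221 \right)}} + B\right) = \left(24628 + 35 \left(-21\right) 18\right) \left(\frac{1}{990} + 84\right) = \left(24628 - 13230\right) \left(\frac{1}{990} + 84\right) = \left(24628 - 13230\right) \frac{83161}{990} = 11398 \cdot \frac{83161}{990} = \frac{473934539}{495}$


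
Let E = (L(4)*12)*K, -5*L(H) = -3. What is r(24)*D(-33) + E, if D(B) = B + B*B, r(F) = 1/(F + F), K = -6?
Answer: -106/5 ≈ -21.200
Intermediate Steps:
L(H) = ⅗ (L(H) = -⅕*(-3) = ⅗)
r(F) = 1/(2*F)
E = -216/5 (E = ((⅗)*12)*(-6) = (36/5)*(-6) = -216/5 ≈ -43.200)
D(B) = B + B²
r(24)*D(-33) + E = ((½)/24)*(-33*(1 - 33)) - 216/5 = ((½)*(1/24))*(-33*(-32)) - 216/5 = (1/48)*1056 - 216/5 = 22 - 216/5 = -106/5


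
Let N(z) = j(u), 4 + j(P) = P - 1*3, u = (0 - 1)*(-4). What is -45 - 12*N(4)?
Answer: -9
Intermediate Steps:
u = 4 (u = -1*(-4) = 4)
j(P) = -7 + P (j(P) = -4 + (P - 1*3) = -4 + (P - 3) = -4 + (-3 + P) = -7 + P)
N(z) = -3 (N(z) = -7 + 4 = -3)
-45 - 12*N(4) = -45 - 12*(-3) = -45 + 36 = -9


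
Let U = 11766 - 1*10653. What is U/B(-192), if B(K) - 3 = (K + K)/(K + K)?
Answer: 1113/4 ≈ 278.25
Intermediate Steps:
U = 1113 (U = 11766 - 10653 = 1113)
B(K) = 4 (B(K) = 3 + (K + K)/(K + K) = 3 + (2*K)/((2*K)) = 3 + (2*K)*(1/(2*K)) = 3 + 1 = 4)
U/B(-192) = 1113/4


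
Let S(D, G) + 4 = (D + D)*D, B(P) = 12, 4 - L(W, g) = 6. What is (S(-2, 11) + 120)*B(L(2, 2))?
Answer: 1488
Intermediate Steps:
L(W, g) = -2 (L(W, g) = 4 - 1*6 = 4 - 6 = -2)
S(D, G) = -4 + 2*D² (S(D, G) = -4 + (D + D)*D = -4 + (2*D)*D = -4 + 2*D²)
(S(-2, 11) + 120)*B(L(2, 2)) = ((-4 + 2*(-2)²) + 120)*12 = ((-4 + 2*4) + 120)*12 = ((-4 + 8) + 120)*12 = (4 + 120)*12 = 124*12 = 1488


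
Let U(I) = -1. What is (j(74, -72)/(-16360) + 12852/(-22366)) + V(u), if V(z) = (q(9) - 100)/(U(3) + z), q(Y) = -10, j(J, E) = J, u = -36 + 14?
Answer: 8843959027/2103969620 ≈ 4.2035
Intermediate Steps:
u = -22
V(z) = -110/(-1 + z) (V(z) = (-10 - 100)/(-1 + z) = -110/(-1 + z))
(j(74, -72)/(-16360) + 12852/(-22366)) + V(u) = (74/(-16360) + 12852/(-22366)) - 110/(-1 - 22) = (74*(-1/16360) + 12852*(-1/22366)) - 110/(-23) = (-37/8180 - 6426/11183) - 110*(-1/23) = -52978451/91476940 + 110/23 = 8843959027/2103969620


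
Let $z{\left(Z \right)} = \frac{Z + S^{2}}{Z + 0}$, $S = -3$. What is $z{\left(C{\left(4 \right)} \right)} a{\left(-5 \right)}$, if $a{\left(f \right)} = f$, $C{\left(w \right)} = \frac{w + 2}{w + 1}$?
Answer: $- \frac{85}{2} \approx -42.5$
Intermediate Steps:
$C{\left(w \right)} = \frac{2 + w}{1 + w}$
$z{\left(Z \right)} = \frac{9 + Z}{Z}$ ($z{\left(Z \right)} = \frac{Z + \left(-3\right)^{2}}{Z + 0} = \frac{Z + 9}{Z} = \frac{9 + Z}{Z}$)
$z{\left(C{\left(4 \right)} \right)} a{\left(-5 \right)} = \frac{9 + \frac{2 + 4}{1 + 4}}{\frac{1}{1 + 4} \left(2 + 4\right)} \left(-5\right) = \frac{9 + \frac{1}{5} \cdot 6}{\frac{1}{5} \cdot 6} \left(-5\right) = \frac{9 + \frac{6}{5}}{\frac{6}{5}} \left(-5\right) = \frac{5}{6} \cdot \frac{51}{5} \left(-5\right) = \frac{17}{2} \left(-5\right) = - \frac{85}{2}$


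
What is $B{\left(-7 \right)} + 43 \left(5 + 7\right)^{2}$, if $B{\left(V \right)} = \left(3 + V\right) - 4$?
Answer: $6184$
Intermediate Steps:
$B{\left(V \right)} = -1 + V$
$B{\left(-7 \right)} + 43 \left(5 + 7\right)^{2} = \left(-1 - 7\right) + 43 \left(5 + 7\right)^{2} = -8 + 43 \cdot 12^{2} = -8 + 43 \cdot 144 = -8 + 6192 = 6184$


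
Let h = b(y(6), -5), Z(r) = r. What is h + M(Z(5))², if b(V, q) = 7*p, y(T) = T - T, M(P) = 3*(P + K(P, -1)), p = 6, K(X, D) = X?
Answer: 942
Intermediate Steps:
M(P) = 6*P (M(P) = 3*(P + P) = 3*(2*P) = 6*P)
y(T) = 0
b(V, q) = 42 (b(V, q) = 7*6 = 42)
h = 42
h + M(Z(5))² = 42 + (6*5)² = 42 + 30² = 42 + 900 = 942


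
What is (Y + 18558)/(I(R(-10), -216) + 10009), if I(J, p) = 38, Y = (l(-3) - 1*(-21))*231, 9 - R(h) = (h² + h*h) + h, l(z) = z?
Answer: 7572/3349 ≈ 2.2610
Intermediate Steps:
R(h) = 9 - h - 2*h² (R(h) = 9 - ((h² + h*h) + h) = 9 - ((h² + h²) + h) = 9 - (2*h² + h) = 9 - (h + 2*h²) = 9 + (-h - 2*h²) = 9 - h - 2*h²)
Y = 4158 (Y = (-3 - 1*(-21))*231 = (-3 + 21)*231 = 18*231 = 4158)
(Y + 18558)/(I(R(-10), -216) + 10009) = (4158 + 18558)/(38 + 10009) = 22716/10047 = 22716*(1/10047) = 7572/3349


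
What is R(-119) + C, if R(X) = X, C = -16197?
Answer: -16316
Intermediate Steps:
R(-119) + C = -119 - 16197 = -16316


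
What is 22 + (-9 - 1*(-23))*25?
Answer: 372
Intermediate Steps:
22 + (-9 - 1*(-23))*25 = 22 + (-9 + 23)*25 = 22 + 14*25 = 22 + 350 = 372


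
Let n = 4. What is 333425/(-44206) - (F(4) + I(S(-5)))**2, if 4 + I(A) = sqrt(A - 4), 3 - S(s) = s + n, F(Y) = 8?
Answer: -1040721/44206 ≈ -23.543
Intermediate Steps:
S(s) = -1 - s (S(s) = 3 - (s + 4) = 3 - (4 + s) = 3 + (-4 - s) = -1 - s)
I(A) = -4 + sqrt(-4 + A) (I(A) = -4 + sqrt(A - 4) = -4 + sqrt(-4 + A))
333425/(-44206) - (F(4) + I(S(-5)))**2 = 333425/(-44206) - (8 + (-4 + sqrt(-4 + (-1 - 1*(-5)))))**2 = 333425*(-1/44206) - (8 + (-4 + sqrt(-4 + (-1 + 5))))**2 = -333425/44206 - (8 + (-4 + sqrt(-4 + 4)))**2 = -333425/44206 - (8 + (-4 + sqrt(0)))**2 = -333425/44206 - (8 + (-4 + 0))**2 = -333425/44206 - (8 - 4)**2 = -333425/44206 - 1*4**2 = -333425/44206 - 1*16 = -333425/44206 - 16 = -1040721/44206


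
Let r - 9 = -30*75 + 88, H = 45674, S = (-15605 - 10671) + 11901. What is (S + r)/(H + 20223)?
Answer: -16528/65897 ≈ -0.25082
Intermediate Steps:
S = -14375 (S = -26276 + 11901 = -14375)
r = -2153 (r = 9 + (-30*75 + 88) = 9 + (-2250 + 88) = 9 - 2162 = -2153)
(S + r)/(H + 20223) = (-14375 - 2153)/(45674 + 20223) = -16528/65897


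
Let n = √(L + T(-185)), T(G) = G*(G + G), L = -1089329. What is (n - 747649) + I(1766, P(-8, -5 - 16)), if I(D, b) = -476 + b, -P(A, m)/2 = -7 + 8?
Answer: -748127 + 3*I*√113431 ≈ -7.4813e+5 + 1010.4*I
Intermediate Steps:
P(A, m) = -2 (P(A, m) = -2*(-7 + 8) = -2*1 = -2)
T(G) = 2*G² (T(G) = G*(2*G) = 2*G²)
n = 3*I*√113431 (n = √(-1089329 + 2*(-185)²) = √(-1089329 + 2*34225) = √(-1089329 + 68450) = √(-1020879) = 3*I*√113431 ≈ 1010.4*I)
(n - 747649) + I(1766, P(-8, -5 - 16)) = (3*I*√113431 - 747649) + (-476 - 2) = (-747649 + 3*I*√113431) - 478 = -748127 + 3*I*√113431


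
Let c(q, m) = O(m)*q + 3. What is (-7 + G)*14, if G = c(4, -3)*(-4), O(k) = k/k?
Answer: -490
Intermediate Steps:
O(k) = 1
c(q, m) = 3 + q (c(q, m) = 1*q + 3 = q + 3 = 3 + q)
G = -28 (G = (3 + 4)*(-4) = 7*(-4) = -28)
(-7 + G)*14 = (-7 - 28)*14 = -35*14 = -490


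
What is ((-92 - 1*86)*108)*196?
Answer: -3767904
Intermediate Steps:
((-92 - 1*86)*108)*196 = ((-92 - 86)*108)*196 = -178*108*196 = -19224*196 = -3767904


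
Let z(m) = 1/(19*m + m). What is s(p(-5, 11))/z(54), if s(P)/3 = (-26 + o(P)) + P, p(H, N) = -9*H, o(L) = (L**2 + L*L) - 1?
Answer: 13180320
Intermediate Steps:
o(L) = -1 + 2*L**2 (o(L) = (L**2 + L**2) - 1 = 2*L**2 - 1 = -1 + 2*L**2)
s(P) = -81 + 3*P + 6*P**2 (s(P) = 3*((-26 + (-1 + 2*P**2)) + P) = 3*((-27 + 2*P**2) + P) = 3*(-27 + P + 2*P**2) = -81 + 3*P + 6*P**2)
z(m) = 1/(20*m)
s(p(-5, 11))/z(54) = (-81 + 3*(-9*(-5)) + 6*(-9*(-5))**2)/(((1/20)/54)) = (-81 + 3*45 + 6*45**2)/(((1/20)*(1/54))) = (-81 + 135 + 6*2025)/(1/1080) = (-81 + 135 + 12150)*1080 = 12204*1080 = 13180320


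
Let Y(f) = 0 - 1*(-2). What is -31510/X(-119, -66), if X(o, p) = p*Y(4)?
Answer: 15755/66 ≈ 238.71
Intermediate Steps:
Y(f) = 2 (Y(f) = 0 + 2 = 2)
X(o, p) = 2*p (X(o, p) = p*2 = 2*p)
-31510/X(-119, -66) = -31510/(2*(-66)) = -31510/(-132) = -31510*(-1/132) = 15755/66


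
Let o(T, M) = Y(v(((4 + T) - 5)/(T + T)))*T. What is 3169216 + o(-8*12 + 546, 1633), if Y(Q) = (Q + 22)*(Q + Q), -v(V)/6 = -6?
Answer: 5048416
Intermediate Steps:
v(V) = 36 (v(V) = -6*(-6) = 36)
Y(Q) = 2*Q*(22 + Q) (Y(Q) = (22 + Q)*(2*Q) = 2*Q*(22 + Q))
o(T, M) = 4176*T (o(T, M) = (2*36*(22 + 36))*T = (2*36*58)*T = 4176*T)
3169216 + o(-8*12 + 546, 1633) = 3169216 + 4176*(-8*12 + 546) = 3169216 + 4176*(-96 + 546) = 3169216 + 4176*450 = 3169216 + 1879200 = 5048416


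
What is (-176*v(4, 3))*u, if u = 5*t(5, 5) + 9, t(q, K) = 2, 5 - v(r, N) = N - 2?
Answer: -13376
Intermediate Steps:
v(r, N) = 7 - N (v(r, N) = 5 - (N - 2) = 5 - (-2 + N) = 5 + (2 - N) = 7 - N)
u = 19 (u = 5*2 + 9 = 10 + 9 = 19)
(-176*v(4, 3))*u = -176*(7 - 1*3)*19 = -176*(7 - 3)*19 = -176*4*19 = -704*19 = -13376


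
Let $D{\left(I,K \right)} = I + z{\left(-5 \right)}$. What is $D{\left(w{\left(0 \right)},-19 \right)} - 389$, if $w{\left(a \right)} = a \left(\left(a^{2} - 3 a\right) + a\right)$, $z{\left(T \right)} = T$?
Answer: $-394$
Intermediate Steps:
$w{\left(a \right)} = a \left(a^{2} - 2 a\right)$
$D{\left(I,K \right)} = -5 + I$ ($D{\left(I,K \right)} = I - 5 = -5 + I$)
$D{\left(w{\left(0 \right)},-19 \right)} - 389 = \left(-5 + 0^{2} \left(-2 + 0\right)\right) - 389 = \left(-5 + 0 \left(-2\right)\right) - 389 = \left(-5 + 0\right) - 389 = -5 - 389 = -394$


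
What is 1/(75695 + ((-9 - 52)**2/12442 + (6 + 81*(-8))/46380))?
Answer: 24044165/1820029927684 ≈ 1.3211e-5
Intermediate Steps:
1/(75695 + ((-9 - 52)**2/12442 + (6 + 81*(-8))/46380)) = 1/(75695 + ((-61)**2*(1/12442) + (6 - 648)*(1/46380))) = 1/(75695 + (3721*(1/12442) - 642*1/46380)) = 1/(75695 + (3721/12442 - 107/7730)) = 1/(75695 + 6858009/24044165) = 1/(1820029927684/24044165) = 24044165/1820029927684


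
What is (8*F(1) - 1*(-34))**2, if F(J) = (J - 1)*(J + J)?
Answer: 1156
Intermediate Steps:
F(J) = 2*J*(-1 + J) (F(J) = (-1 + J)*(2*J) = 2*J*(-1 + J))
(8*F(1) - 1*(-34))**2 = (8*(2*1*(-1 + 1)) - 1*(-34))**2 = (8*(2*1*0) + 34)**2 = (8*0 + 34)**2 = (0 + 34)**2 = 34**2 = 1156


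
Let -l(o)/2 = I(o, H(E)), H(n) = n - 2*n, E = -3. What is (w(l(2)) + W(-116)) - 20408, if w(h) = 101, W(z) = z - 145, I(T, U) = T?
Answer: -20568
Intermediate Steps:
H(n) = -n
l(o) = -2*o
W(z) = -145 + z
(w(l(2)) + W(-116)) - 20408 = (101 + (-145 - 116)) - 20408 = (101 - 261) - 20408 = -160 - 20408 = -20568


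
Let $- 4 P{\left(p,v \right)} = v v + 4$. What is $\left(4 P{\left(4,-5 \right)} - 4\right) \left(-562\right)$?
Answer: $18546$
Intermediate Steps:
$P{\left(p,v \right)} = -1 - \frac{v^{2}}{4}$ ($P{\left(p,v \right)} = - \frac{v v + 4}{4} = - \frac{v^{2} + 4}{4} = - \frac{4 + v^{2}}{4} = -1 - \frac{v^{2}}{4}$)
$\left(4 P{\left(4,-5 \right)} - 4\right) \left(-562\right) = \left(4 \left(-1 - \frac{\left(-5\right)^{2}}{4}\right) - 4\right) \left(-562\right) = \left(4 \left(-1 - \frac{25}{4}\right) - 4\right) \left(-562\right) = \left(4 \left(- \frac{29}{4}\right) - 4\right) \left(-562\right) = \left(-29 - 4\right) \left(-562\right) = \left(-33\right) \left(-562\right) = 18546$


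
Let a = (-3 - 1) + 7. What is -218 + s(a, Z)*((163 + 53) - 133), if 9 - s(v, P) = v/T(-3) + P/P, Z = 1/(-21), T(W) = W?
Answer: 529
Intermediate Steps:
a = 3 (a = -4 + 7 = 3)
Z = -1/21 ≈ -0.047619
s(v, P) = 8 + v/3 (s(v, P) = 9 - (v/(-3) + P/P) = 9 - (v*(-1/3) + 1) = 9 - (-v/3 + 1) = 9 - (1 - v/3) = 9 + (-1 + v/3) = 8 + v/3)
-218 + s(a, Z)*((163 + 53) - 133) = -218 + (8 + (1/3)*3)*((163 + 53) - 133) = -218 + (8 + 1)*(216 - 133) = -218 + 9*83 = -218 + 747 = 529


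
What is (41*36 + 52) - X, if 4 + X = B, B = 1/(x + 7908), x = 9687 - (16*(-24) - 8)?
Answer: 27556083/17987 ≈ 1532.0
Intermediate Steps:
x = 10079 (x = 9687 - (-384 - 8) = 9687 - 1*(-392) = 9687 + 392 = 10079)
B = 1/17987 (B = 1/(10079 + 7908) = 1/17987 ≈ 5.5596e-5)
X = -71947/17987 (X = -4 + 1/17987 = -71947/17987 ≈ -3.9999)
(41*36 + 52) - X = (41*36 + 52) - 1*(-71947/17987) = (1476 + 52) + 71947/17987 = 1528 + 71947/17987 = 27556083/17987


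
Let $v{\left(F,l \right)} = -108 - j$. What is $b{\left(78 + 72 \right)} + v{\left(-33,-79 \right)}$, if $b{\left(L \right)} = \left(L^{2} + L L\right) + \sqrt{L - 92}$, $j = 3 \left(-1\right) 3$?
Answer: $44901 + \sqrt{58} \approx 44909.0$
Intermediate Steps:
$j = -9$ ($j = \left(-3\right) 3 = -9$)
$v{\left(F,l \right)} = -99$ ($v{\left(F,l \right)} = -108 - -9 = -108 + 9 = -99$)
$b{\left(L \right)} = \sqrt{-92 + L} + 2 L^{2}$ ($b{\left(L \right)} = \left(L^{2} + L^{2}\right) + \sqrt{-92 + L} = 2 L^{2} + \sqrt{-92 + L} = \sqrt{-92 + L} + 2 L^{2}$)
$b{\left(78 + 72 \right)} + v{\left(-33,-79 \right)} = \left(\sqrt{-92 + \left(78 + 72\right)} + 2 \left(78 + 72\right)^{2}\right) - 99 = \left(\sqrt{-92 + 150} + 2 \cdot 150^{2}\right) - 99 = \left(\sqrt{58} + 2 \cdot 22500\right) - 99 = \left(\sqrt{58} + 45000\right) - 99 = \left(45000 + \sqrt{58}\right) - 99 = 44901 + \sqrt{58}$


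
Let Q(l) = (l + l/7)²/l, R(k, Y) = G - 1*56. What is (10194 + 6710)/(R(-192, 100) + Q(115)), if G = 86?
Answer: 414148/4415 ≈ 93.805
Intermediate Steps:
R(k, Y) = 30 (R(k, Y) = 86 - 1*56 = 86 - 56 = 30)
Q(l) = 64*l/49 (Q(l) = (l + l*(⅐))²/l = (l + l/7)²/l = (8*l/7)²/l = (64*l²/49)/l = 64*l/49)
(10194 + 6710)/(R(-192, 100) + Q(115)) = (10194 + 6710)/(30 + (64/49)*115) = 16904/(30 + 7360/49) = 16904/(8830/49) = 16904*(49/8830) = 414148/4415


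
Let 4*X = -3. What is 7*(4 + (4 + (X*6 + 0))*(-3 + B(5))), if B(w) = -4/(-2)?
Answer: 63/2 ≈ 31.500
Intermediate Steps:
X = -¾ (X = (¼)*(-3) = -¾ ≈ -0.75000)
B(w) = 2 (B(w) = -4*(-½) = 2)
7*(4 + (4 + (X*6 + 0))*(-3 + B(5))) = 7*(4 + (4 + (-¾*6 + 0))*(-3 + 2)) = 7*(4 + (4 + (-9/2 + 0))*(-1)) = 7*(4 + (4 - 9/2)*(-1)) = 7*(4 - ½*(-1)) = 7*(4 + ½) = 7*(9/2) = 63/2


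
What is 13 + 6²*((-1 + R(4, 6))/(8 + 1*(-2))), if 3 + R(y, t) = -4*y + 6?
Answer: -71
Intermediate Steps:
R(y, t) = 3 - 4*y (R(y, t) = -3 + (-4*y + 6) = -3 + (6 - 4*y) = 3 - 4*y)
13 + 6²*((-1 + R(4, 6))/(8 + 1*(-2))) = 13 + 6²*((-1 + (3 - 4*4))/(8 + 1*(-2))) = 13 + 36*((-1 + (3 - 16))/(8 - 2)) = 13 + 36*((-1 - 13)/6) = 13 + 36*(-14*⅙) = 13 + 36*(-7/3) = 13 - 84 = -71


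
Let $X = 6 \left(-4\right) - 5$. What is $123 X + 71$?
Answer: $-3496$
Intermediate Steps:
$X = -29$ ($X = -24 - 5 = -29$)
$123 X + 71 = 123 \left(-29\right) + 71 = -3567 + 71 = -3496$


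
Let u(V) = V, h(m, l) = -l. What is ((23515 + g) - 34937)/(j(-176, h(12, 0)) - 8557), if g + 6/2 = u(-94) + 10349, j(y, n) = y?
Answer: 390/2911 ≈ 0.13397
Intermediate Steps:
g = 10252 (g = -3 + (-94 + 10349) = -3 + 10255 = 10252)
((23515 + g) - 34937)/(j(-176, h(12, 0)) - 8557) = ((23515 + 10252) - 34937)/(-176 - 8557) = (33767 - 34937)/(-8733) = -1170*(-1/8733) = 390/2911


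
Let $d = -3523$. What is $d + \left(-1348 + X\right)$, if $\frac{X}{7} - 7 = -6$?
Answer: $-4864$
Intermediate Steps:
$X = 7$ ($X = 49 + 7 \left(-6\right) = 49 - 42 = 7$)
$d + \left(-1348 + X\right) = -3523 + \left(-1348 + 7\right) = -3523 - 1341 = -4864$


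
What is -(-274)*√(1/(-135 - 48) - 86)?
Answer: 274*I*√2880237/183 ≈ 2541.1*I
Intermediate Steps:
-(-274)*√(1/(-135 - 48) - 86) = -(-274)*√(1/(-183) - 86) = -(-274)*√(-1/183 - 86) = -(-274)*√(-15739/183) = -(-274)*I*√2880237/183 = 274*I*√2880237/183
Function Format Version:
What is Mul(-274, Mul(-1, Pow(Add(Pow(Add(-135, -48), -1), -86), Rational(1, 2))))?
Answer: Mul(Rational(274, 183), I, Pow(2880237, Rational(1, 2))) ≈ Mul(2541.1, I)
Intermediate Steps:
Mul(-274, Mul(-1, Pow(Add(Pow(Add(-135, -48), -1), -86), Rational(1, 2)))) = Mul(-274, Mul(-1, Pow(Add(Pow(-183, -1), -86), Rational(1, 2)))) = Mul(-274, Mul(-1, Pow(Add(Rational(-1, 183), -86), Rational(1, 2)))) = Mul(-274, Mul(-1, Pow(Rational(-15739, 183), Rational(1, 2)))) = Mul(-274, Mul(-1, Mul(Rational(1, 183), I, Pow(2880237, Rational(1, 2))))) = Mul(-274, Mul(Rational(-1, 183), I, Pow(2880237, Rational(1, 2)))) = Mul(Rational(274, 183), I, Pow(2880237, Rational(1, 2)))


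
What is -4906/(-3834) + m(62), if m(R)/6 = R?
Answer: 715577/1917 ≈ 373.28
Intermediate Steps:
m(R) = 6*R
-4906/(-3834) + m(62) = -4906/(-3834) + 6*62 = -4906*(-1/3834) + 372 = 2453/1917 + 372 = 715577/1917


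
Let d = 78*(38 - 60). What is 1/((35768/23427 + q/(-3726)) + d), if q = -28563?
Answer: -3232926/5517981869 ≈ -0.00058589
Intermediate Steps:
d = -1716 (d = 78*(-22) = -1716)
1/((35768/23427 + q/(-3726)) + d) = 1/((35768/23427 - 28563/(-3726)) - 1716) = 1/((35768*(1/23427) - 28563*(-1/3726)) - 1716) = 1/((35768/23427 + 9521/1242) - 1716) = 1/(29719147/3232926 - 1716) = 1/(-5517981869/3232926) = -3232926/5517981869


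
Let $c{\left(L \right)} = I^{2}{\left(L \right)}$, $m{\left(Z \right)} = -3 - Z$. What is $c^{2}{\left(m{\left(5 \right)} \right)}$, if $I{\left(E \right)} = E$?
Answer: $4096$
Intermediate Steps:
$c{\left(L \right)} = L^{2}$
$c^{2}{\left(m{\left(5 \right)} \right)} = \left(\left(-3 - 5\right)^{2}\right)^{2} = \left(\left(-8\right)^{2}\right)^{2} = 64^{2} = 4096$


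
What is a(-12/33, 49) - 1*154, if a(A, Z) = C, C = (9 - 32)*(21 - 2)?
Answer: -591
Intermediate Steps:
C = -437 (C = -23*19 = -437)
a(A, Z) = -437
a(-12/33, 49) - 1*154 = -437 - 1*154 = -437 - 154 = -591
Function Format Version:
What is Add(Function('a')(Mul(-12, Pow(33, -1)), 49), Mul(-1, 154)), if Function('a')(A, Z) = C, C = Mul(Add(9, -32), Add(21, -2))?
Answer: -591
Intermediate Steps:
C = -437 (C = Mul(-23, 19) = -437)
Function('a')(A, Z) = -437
Add(Function('a')(Mul(-12, Pow(33, -1)), 49), Mul(-1, 154)) = Add(-437, Mul(-1, 154)) = Add(-437, -154) = -591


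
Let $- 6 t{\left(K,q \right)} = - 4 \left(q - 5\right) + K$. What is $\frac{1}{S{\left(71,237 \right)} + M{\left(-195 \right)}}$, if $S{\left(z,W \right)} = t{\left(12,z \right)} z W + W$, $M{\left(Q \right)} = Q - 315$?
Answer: $\frac{1}{706461} \approx 1.4155 \cdot 10^{-6}$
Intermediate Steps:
$M{\left(Q \right)} = -315 + Q$
$t{\left(K,q \right)} = - \frac{10}{3} - \frac{K}{6} + \frac{2 q}{3}$ ($t{\left(K,q \right)} = - \frac{- 4 \left(q - 5\right) + K}{6} = - \frac{- 4 \left(-5 + q\right) + K}{6} = - \frac{\left(20 - 4 q\right) + K}{6} = - \frac{20 + K - 4 q}{6} = - \frac{10}{3} - \frac{K}{6} + \frac{2 q}{3}$)
$S{\left(z,W \right)} = W + W z \left(- \frac{16}{3} + \frac{2 z}{3}\right)$ ($S{\left(z,W \right)} = \left(- \frac{10}{3} - 2 + \frac{2 z}{3}\right) z W + W = \left(- \frac{16}{3} + \frac{2 z}{3}\right) z W + W = z \left(- \frac{16}{3} + \frac{2 z}{3}\right) W + W = W z \left(- \frac{16}{3} + \frac{2 z}{3}\right) + W = W + W z \left(- \frac{16}{3} + \frac{2 z}{3}\right)$)
$\frac{1}{S{\left(71,237 \right)} + M{\left(-195 \right)}} = \frac{1}{\frac{1}{3} \cdot 237 \left(3 + 2 \cdot 71 \left(-8 + 71\right)\right) - 510} = \frac{1}{\frac{1}{3} \cdot 237 \left(3 + 2 \cdot 71 \cdot 63\right) - 510} = \frac{1}{\frac{1}{3} \cdot 237 \left(3 + 8946\right) - 510} = \frac{1}{\frac{1}{3} \cdot 237 \cdot 8949 - 510} = \frac{1}{706971 - 510} = \frac{1}{706461}$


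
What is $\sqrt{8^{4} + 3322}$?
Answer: $\sqrt{7418} \approx 86.128$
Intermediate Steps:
$\sqrt{8^{4} + 3322} = \sqrt{4096 + 3322} = \sqrt{7418}$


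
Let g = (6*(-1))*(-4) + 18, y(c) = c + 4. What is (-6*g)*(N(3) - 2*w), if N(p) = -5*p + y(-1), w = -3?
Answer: 1512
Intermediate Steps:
y(c) = 4 + c
N(p) = 3 - 5*p (N(p) = -5*p + (4 - 1) = -5*p + 3 = 3 - 5*p)
g = 42 (g = -6*(-4) + 18 = 24 + 18 = 42)
(-6*g)*(N(3) - 2*w) = (-6*42)*((3 - 5*3) - 2*(-3)) = -252*((3 - 15) + 6) = -252*(-12 + 6) = -252*(-6) = 1512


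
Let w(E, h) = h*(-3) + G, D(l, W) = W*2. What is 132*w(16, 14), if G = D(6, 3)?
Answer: -4752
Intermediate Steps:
D(l, W) = 2*W
G = 6 (G = 2*3 = 6)
w(E, h) = 6 - 3*h (w(E, h) = h*(-3) + 6 = -3*h + 6 = 6 - 3*h)
132*w(16, 14) = 132*(6 - 3*14) = 132*(6 - 42) = 132*(-36) = -4752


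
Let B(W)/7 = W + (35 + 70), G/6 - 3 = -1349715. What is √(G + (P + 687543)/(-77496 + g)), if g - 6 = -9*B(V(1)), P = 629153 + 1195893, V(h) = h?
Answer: I*√1593622580726330/14028 ≈ 2845.8*I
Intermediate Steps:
G = -8098272 (G = 18 + 6*(-1349715) = 18 - 8098290 = -8098272)
B(W) = 735 + 7*W (B(W) = 7*(W + (35 + 70)) = 7*(W + 105) = 7*(105 + W) = 735 + 7*W)
P = 1825046
g = -6672 (g = 6 - 9*(735 + 7*1) = 6 - 9*(735 + 7) = 6 - 9*742 = 6 - 6678 = -6672)
√(G + (P + 687543)/(-77496 + g)) = √(-8098272 + (1825046 + 687543)/(-77496 - 6672)) = √(-8098272 + 2512589/(-84168)) = √(-8098272 + 2512589*(-1/84168)) = √(-8098272 - 2512589/84168) = √(-681617870285/84168) = I*√1593622580726330/14028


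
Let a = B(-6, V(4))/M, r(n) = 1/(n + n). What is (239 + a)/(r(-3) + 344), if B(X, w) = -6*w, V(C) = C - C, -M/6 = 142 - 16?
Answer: 1434/2063 ≈ 0.69510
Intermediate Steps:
M = -756 (M = -6*(142 - 16) = -6*126 = -756)
V(C) = 0
r(n) = 1/(2*n)
a = 0 (a = -6*0/(-756) = 0*(-1/756) = 0)
(239 + a)/(r(-3) + 344) = (239 + 0)/((1/2)/(-3) + 344) = 239/((1/2)*(-1/3) + 344) = 239/(-1/6 + 344) = 239/(2063/6) = 239*(6/2063) = 1434/2063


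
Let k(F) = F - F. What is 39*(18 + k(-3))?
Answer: 702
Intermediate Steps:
k(F) = 0
39*(18 + k(-3)) = 39*(18 + 0) = 39*18 = 702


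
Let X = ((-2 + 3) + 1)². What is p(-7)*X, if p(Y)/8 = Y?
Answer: -224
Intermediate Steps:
p(Y) = 8*Y
X = 4 (X = (1 + 1)² = 2² = 4)
p(-7)*X = (8*(-7))*4 = -56*4 = -224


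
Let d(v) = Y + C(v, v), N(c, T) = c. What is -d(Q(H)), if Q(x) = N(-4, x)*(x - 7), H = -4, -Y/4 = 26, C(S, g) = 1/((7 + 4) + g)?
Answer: 5719/55 ≈ 103.98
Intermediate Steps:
C(S, g) = 1/(11 + g)
Y = -104 (Y = -4*26 = -104)
Q(x) = 28 - 4*x (Q(x) = -4*(x - 7) = -4*(-7 + x) = 28 - 4*x)
d(v) = -104 + 1/(11 + v)
-d(Q(H)) = -(-1143 - 104*(28 - 4*(-4)))/(11 + (28 - 4*(-4))) = -(-1143 - 104*(28 + 16))/(11 + (28 + 16)) = -(-1143 - 104*44)/(11 + 44) = -(-1143 - 4576)/55 = -(-5719)/55 = -1*(-5719/55) = 5719/55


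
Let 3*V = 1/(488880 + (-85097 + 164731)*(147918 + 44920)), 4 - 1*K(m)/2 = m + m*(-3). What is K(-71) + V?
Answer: -12715554742415/46070850516 ≈ -276.00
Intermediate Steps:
K(m) = 8 + 4*m (K(m) = 8 - 2*(m + m*(-3)) = 8 - 2*(m - 3*m) = 8 - (-4)*m = 8 + 4*m)
V = 1/46070850516 (V = 1/(3*(488880 + (-85097 + 164731)*(147918 + 44920))) = 1/(3*(488880 + 79634*192838)) = 1/(3*(488880 + 15356461292)) = (⅓)/15356950172 = (⅓)*(1/15356950172) = 1/46070850516 ≈ 2.1706e-11)
K(-71) + V = (8 + 4*(-71)) + 1/46070850516 = (8 - 284) + 1/46070850516 = -276 + 1/46070850516 = -12715554742415/46070850516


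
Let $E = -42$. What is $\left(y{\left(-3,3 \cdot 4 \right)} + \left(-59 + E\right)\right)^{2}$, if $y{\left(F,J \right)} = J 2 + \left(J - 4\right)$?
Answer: $4761$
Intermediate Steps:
$y{\left(F,J \right)} = -4 + 3 J$ ($y{\left(F,J \right)} = 2 J + \left(-4 + J\right) = -4 + 3 J$)
$\left(y{\left(-3,3 \cdot 4 \right)} + \left(-59 + E\right)\right)^{2} = \left(\left(-4 + 3 \cdot 3 \cdot 4\right) - 101\right)^{2} = \left(\left(-4 + 3 \cdot 12\right) - 101\right)^{2} = \left(\left(-4 + 36\right) - 101\right)^{2} = \left(32 - 101\right)^{2} = \left(-69\right)^{2} = 4761$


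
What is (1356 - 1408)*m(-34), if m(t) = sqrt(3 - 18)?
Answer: -52*I*sqrt(15) ≈ -201.4*I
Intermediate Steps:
m(t) = I*sqrt(15) (m(t) = sqrt(-15) = I*sqrt(15))
(1356 - 1408)*m(-34) = (1356 - 1408)*(I*sqrt(15)) = -52*I*sqrt(15)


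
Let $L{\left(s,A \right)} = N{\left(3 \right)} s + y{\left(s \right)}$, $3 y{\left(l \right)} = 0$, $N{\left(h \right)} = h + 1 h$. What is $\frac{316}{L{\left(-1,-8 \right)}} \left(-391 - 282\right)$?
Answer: $\frac{106334}{3} \approx 35445.0$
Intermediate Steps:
$N{\left(h \right)} = 2 h$ ($N{\left(h \right)} = h + h = 2 h$)
$y{\left(l \right)} = 0$ ($y{\left(l \right)} = \frac{1}{3} \cdot 0 = 0$)
$L{\left(s,A \right)} = 6 s$ ($L{\left(s,A \right)} = 2 \cdot 3 s + 0 = 6 s + 0 = 6 s$)
$\frac{316}{L{\left(-1,-8 \right)}} \left(-391 - 282\right) = \frac{316}{6 \left(-1\right)} \left(-391 - 282\right) = \frac{316}{-6} \left(-673\right) = 316 \left(- \frac{1}{6}\right) \left(-673\right) = \left(- \frac{158}{3}\right) \left(-673\right) = \frac{106334}{3}$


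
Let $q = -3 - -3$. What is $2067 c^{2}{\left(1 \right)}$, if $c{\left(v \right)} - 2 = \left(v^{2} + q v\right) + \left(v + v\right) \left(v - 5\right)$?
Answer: $51675$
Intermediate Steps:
$q = 0$ ($q = -3 + 3 = 0$)
$c{\left(v \right)} = 2 + v^{2} + 2 v \left(-5 + v\right)$ ($c{\left(v \right)} = 2 + \left(\left(v^{2} + 0 v\right) + \left(v + v\right) \left(v - 5\right)\right) = 2 + \left(\left(v^{2} + 0\right) + 2 v \left(-5 + v\right)\right) = 2 + \left(v^{2} + 2 v \left(-5 + v\right)\right) = 2 + v^{2} + 2 v \left(-5 + v\right)$)
$2067 c^{2}{\left(1 \right)} = 2067 \left(2 - 10 + 3 \cdot 1^{2}\right)^{2} = 2067 \left(2 - 10 + 3 \cdot 1\right)^{2} = 2067 \left(2 - 10 + 3\right)^{2} = 2067 \left(-5\right)^{2} = 2067 \cdot 25 = 51675$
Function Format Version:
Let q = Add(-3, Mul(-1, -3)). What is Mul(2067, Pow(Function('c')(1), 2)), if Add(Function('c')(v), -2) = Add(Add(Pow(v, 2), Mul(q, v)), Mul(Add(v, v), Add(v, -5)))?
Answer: 51675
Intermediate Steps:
q = 0 (q = Add(-3, 3) = 0)
Function('c')(v) = Add(2, Pow(v, 2), Mul(2, v, Add(-5, v))) (Function('c')(v) = Add(2, Add(Add(Pow(v, 2), Mul(0, v)), Mul(Add(v, v), Add(v, -5)))) = Add(2, Add(Add(Pow(v, 2), 0), Mul(Mul(2, v), Add(-5, v)))) = Add(2, Add(Pow(v, 2), Mul(2, v, Add(-5, v)))) = Add(2, Pow(v, 2), Mul(2, v, Add(-5, v))))
Mul(2067, Pow(Function('c')(1), 2)) = Mul(2067, Pow(Add(2, Mul(-10, 1), Mul(3, Pow(1, 2))), 2)) = Mul(2067, Pow(Add(2, -10, Mul(3, 1)), 2)) = Mul(2067, Pow(Add(2, -10, 3), 2)) = Mul(2067, Pow(-5, 2)) = Mul(2067, 25) = 51675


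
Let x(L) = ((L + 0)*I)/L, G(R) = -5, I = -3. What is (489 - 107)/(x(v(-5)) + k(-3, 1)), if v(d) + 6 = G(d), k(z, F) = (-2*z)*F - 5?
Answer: -191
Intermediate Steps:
k(z, F) = -5 - 2*F*z (k(z, F) = -2*F*z - 5 = -5 - 2*F*z)
v(d) = -11 (v(d) = -6 - 5 = -11)
x(L) = -3 (x(L) = ((L + 0)*(-3))/L = (L*(-3))/L = (-3*L)/L = -3)
(489 - 107)/(x(v(-5)) + k(-3, 1)) = (489 - 107)/(-3 + (-5 - 2*1*(-3))) = 382/(-3 + (-5 + 6)) = 382/(-3 + 1) = 382/(-2) = 382*(-½) = -191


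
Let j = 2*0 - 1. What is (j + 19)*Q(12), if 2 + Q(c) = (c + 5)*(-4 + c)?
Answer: 2412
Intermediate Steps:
Q(c) = -2 + (-4 + c)*(5 + c) (Q(c) = -2 + (c + 5)*(-4 + c) = -2 + (5 + c)*(-4 + c) = -2 + (-4 + c)*(5 + c))
j = -1 (j = 0 - 1 = -1)
(j + 19)*Q(12) = (-1 + 19)*(-22 + 12 + 12²) = 18*(-22 + 12 + 144) = 18*134 = 2412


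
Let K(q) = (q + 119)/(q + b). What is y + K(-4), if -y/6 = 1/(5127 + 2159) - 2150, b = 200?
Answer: 9211379557/714028 ≈ 12901.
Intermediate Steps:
K(q) = (119 + q)/(200 + q) (K(q) = (q + 119)/(q + 200) = (119 + q)/(200 + q))
y = 46994697/3643 (y = -6*(1/(5127 + 2159) - 2150) = -6*(1/7286 - 2150) = -6*(-15664899/7286) = 46994697/3643 ≈ 12900.)
y + K(-4) = 46994697/3643 + (119 - 4)/(200 - 4) = 46994697/3643 + 115/196 = 9211379557/714028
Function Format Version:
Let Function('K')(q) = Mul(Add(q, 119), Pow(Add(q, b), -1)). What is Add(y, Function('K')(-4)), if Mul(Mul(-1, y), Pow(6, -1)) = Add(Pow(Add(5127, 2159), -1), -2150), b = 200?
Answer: Rational(9211379557, 714028) ≈ 12901.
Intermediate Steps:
Function('K')(q) = Mul(Pow(Add(200, q), -1), Add(119, q)) (Function('K')(q) = Mul(Add(q, 119), Pow(Add(q, 200), -1)) = Mul(Add(119, q), Pow(Add(200, q), -1)) = Mul(Pow(Add(200, q), -1), Add(119, q)))
y = Rational(46994697, 3643) (y = Mul(-6, Add(Pow(Add(5127, 2159), -1), -2150)) = Mul(-6, Add(Pow(7286, -1), -2150)) = Mul(-6, Add(Rational(1, 7286), -2150)) = Mul(-6, Rational(-15664899, 7286)) = Rational(46994697, 3643) ≈ 12900.)
Add(y, Function('K')(-4)) = Add(Rational(46994697, 3643), Mul(Pow(Add(200, -4), -1), Add(119, -4))) = Add(Rational(46994697, 3643), Mul(Pow(196, -1), 115)) = Add(Rational(46994697, 3643), Mul(Rational(1, 196), 115)) = Add(Rational(46994697, 3643), Rational(115, 196)) = Rational(9211379557, 714028)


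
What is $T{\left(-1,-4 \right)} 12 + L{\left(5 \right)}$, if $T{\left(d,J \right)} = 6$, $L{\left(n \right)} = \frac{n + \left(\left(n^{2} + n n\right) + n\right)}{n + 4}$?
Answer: $\frac{236}{3} \approx 78.667$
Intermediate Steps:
$L{\left(n \right)} = \frac{2 n + 2 n^{2}}{4 + n}$ ($L{\left(n \right)} = \frac{n + \left(\left(n^{2} + n^{2}\right) + n\right)}{4 + n} = \frac{n + \left(2 n^{2} + n\right)}{4 + n} = \frac{n + \left(n + 2 n^{2}\right)}{4 + n} = \frac{2 n + 2 n^{2}}{4 + n}$)
$T{\left(-1,-4 \right)} 12 + L{\left(5 \right)} = 6 \cdot 12 + 2 \cdot 5 \frac{1}{4 + 5} \left(1 + 5\right) = 72 + 2 \cdot 5 \cdot \frac{1}{9} \cdot 6 = 72 + \frac{20}{3} = \frac{236}{3}$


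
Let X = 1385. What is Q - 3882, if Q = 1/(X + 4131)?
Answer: -21413111/5516 ≈ -3882.0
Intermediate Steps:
Q = 1/5516 (Q = 1/(1385 + 4131) = 1/5516 ≈ 0.00018129)
Q - 3882 = 1/5516 - 3882 = -21413111/5516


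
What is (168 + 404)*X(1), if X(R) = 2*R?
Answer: 1144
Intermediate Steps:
(168 + 404)*X(1) = (168 + 404)*(2*1) = 572*2 = 1144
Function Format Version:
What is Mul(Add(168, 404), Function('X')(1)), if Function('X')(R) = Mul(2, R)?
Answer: 1144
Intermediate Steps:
Mul(Add(168, 404), Function('X')(1)) = Mul(Add(168, 404), Mul(2, 1)) = Mul(572, 2) = 1144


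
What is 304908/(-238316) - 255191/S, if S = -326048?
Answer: -9649636307/19425613792 ≈ -0.49675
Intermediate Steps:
304908/(-238316) - 255191/S = 304908/(-238316) - 255191/(-326048) = 304908*(-1/238316) - 255191*(-1/326048) = -76227/59579 + 255191/326048 = -9649636307/19425613792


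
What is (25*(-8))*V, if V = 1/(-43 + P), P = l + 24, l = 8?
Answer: 200/11 ≈ 18.182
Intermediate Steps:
P = 32 (P = 8 + 24 = 32)
V = -1/11 (V = 1/(-43 + 32) = 1/(-11) = -1/11 ≈ -0.090909)
(25*(-8))*V = (25*(-8))*(-1/11) = -200*(-1/11) = 200/11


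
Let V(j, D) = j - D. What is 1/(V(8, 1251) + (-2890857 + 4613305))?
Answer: 1/1721205 ≈ 5.8099e-7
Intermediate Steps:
1/(V(8, 1251) + (-2890857 + 4613305)) = 1/((8 - 1*1251) + (-2890857 + 4613305)) = 1/((8 - 1251) + 1722448) = 1/(-1243 + 1722448) = 1/1721205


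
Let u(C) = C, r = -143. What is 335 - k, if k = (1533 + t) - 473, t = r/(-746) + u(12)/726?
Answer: -65461645/90266 ≈ -725.21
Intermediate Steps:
t = 18795/90266 (t = -143/(-746) + 12/726 = -143*(-1/746) + 12*(1/726) = 143/746 + 2/121 = 18795/90266 ≈ 0.20822)
k = 95700755/90266 (k = (1533 + 18795/90266) - 473 = 138396573/90266 - 473 = 95700755/90266 ≈ 1060.2)
335 - k = 335 - 1*95700755/90266 = 335 - 95700755/90266 = -65461645/90266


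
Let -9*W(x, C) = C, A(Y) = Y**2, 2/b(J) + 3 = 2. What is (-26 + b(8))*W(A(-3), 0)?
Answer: 0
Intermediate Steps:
b(J) = -2 (b(J) = 2/(-3 + 2) = 2/(-1) = 2*(-1) = -2)
W(x, C) = -C/9
(-26 + b(8))*W(A(-3), 0) = (-26 - 2)*(-1/9*0) = -28*0 = 0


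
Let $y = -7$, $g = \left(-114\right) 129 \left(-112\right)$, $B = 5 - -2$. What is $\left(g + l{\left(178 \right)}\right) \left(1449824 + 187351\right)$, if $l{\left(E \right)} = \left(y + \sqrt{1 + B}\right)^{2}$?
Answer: $2696638420575 - 45840900 \sqrt{2} \approx 2.6966 \cdot 10^{12}$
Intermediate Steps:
$B = 7$ ($B = 5 + 2 = 7$)
$g = 1647072$ ($g = \left(-14706\right) \left(-112\right) = 1647072$)
$l{\left(E \right)} = \left(-7 + 2 \sqrt{2}\right)^{2}$ ($l{\left(E \right)} = \left(-7 + \sqrt{1 + 7}\right)^{2} = \left(-7 + \sqrt{8}\right)^{2} = \left(-7 + 2 \sqrt{2}\right)^{2}$)
$\left(g + l{\left(178 \right)}\right) \left(1449824 + 187351\right) = \left(1647072 + \left(57 - 28 \sqrt{2}\right)\right) \left(1449824 + 187351\right) = \left(1647129 - 28 \sqrt{2}\right) 1637175 = 2696638420575 - 45840900 \sqrt{2}$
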